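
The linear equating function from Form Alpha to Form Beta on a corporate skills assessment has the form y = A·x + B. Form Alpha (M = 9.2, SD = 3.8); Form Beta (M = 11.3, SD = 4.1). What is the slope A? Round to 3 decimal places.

A = SD_Y / SD_X = 4.1 / 3.8 = 1.079

1.079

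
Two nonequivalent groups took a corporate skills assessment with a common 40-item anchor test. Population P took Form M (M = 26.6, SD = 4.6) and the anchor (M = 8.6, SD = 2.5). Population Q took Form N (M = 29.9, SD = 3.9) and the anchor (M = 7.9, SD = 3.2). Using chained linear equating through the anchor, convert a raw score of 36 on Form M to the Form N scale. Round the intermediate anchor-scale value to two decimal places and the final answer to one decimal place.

37.0

Form M → anchor (Population P): v = (2.5/4.6)(36 − 26.6) + 8.6 = 13.71
anchor → Form N (Population Q): y = (3.9/3.2)(13.71 − 7.9) + 29.9 = 37.0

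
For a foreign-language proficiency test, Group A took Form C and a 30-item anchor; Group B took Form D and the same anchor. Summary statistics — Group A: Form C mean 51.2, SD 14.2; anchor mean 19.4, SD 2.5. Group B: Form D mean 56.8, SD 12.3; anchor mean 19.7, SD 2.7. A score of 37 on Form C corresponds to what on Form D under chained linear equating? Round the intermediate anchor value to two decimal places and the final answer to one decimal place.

44.0

Form C → anchor (Group A): v = (2.5/14.2)(37 − 51.2) + 19.4 = 16.90
anchor → Form D (Group B): y = (12.3/2.7)(16.90 − 19.7) + 56.8 = 44.0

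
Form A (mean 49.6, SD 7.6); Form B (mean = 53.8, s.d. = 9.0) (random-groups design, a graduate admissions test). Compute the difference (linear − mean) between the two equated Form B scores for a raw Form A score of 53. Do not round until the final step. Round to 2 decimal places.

Mean-equated: 53 + (53.8 − 49.6) = 57.20
Linear-equated: (9.0/7.6)(53 − 49.6) + 53.8 = 57.826
Difference = 57.826 − 57.20 = 0.63

0.63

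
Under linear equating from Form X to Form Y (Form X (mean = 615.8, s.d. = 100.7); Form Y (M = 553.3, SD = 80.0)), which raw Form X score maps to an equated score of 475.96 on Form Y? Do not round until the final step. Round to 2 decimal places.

518.45

Invert y = (SD_Y/SD_X)(x − M_X) + M_Y:
x = (SD_X/SD_Y)(y − M_Y) + M_X = (100.7/80.0)(475.96 − 553.3) + 615.8
x = 1.258750 × -77.340 + 615.8 = 518.45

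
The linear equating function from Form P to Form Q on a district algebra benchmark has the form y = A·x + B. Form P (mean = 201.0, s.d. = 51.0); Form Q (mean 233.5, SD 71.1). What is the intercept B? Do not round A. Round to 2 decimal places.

-46.72

A = SD_Y / SD_X = 71.1 / 51.0 = 1.394118
B = M_Y − A·M_X = 233.5 − 1.394118 × 201.0 = -46.72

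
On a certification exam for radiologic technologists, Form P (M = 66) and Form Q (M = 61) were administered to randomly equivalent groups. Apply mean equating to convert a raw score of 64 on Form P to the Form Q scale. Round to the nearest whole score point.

59

Mean equating: y = x + (M_Y − M_X) = 64 + (61 − 66) = 59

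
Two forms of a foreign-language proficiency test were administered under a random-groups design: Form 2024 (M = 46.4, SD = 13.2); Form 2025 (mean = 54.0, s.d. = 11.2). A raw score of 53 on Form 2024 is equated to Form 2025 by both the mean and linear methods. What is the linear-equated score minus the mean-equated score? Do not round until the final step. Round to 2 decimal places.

-1.00

Mean-equated: 53 + (54.0 − 46.4) = 60.60
Linear-equated: (11.2/13.2)(53 − 46.4) + 54.0 = 59.600
Difference = 59.600 − 60.60 = -1.00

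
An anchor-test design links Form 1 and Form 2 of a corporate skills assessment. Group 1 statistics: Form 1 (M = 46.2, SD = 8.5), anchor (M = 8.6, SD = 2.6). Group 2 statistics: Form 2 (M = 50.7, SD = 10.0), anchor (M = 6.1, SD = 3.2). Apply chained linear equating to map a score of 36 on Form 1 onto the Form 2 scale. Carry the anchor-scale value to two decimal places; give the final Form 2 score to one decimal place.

Form 1 → anchor (Group 1): v = (2.6/8.5)(36 − 46.2) + 8.6 = 5.48
anchor → Form 2 (Group 2): y = (10.0/3.2)(5.48 − 6.1) + 50.7 = 48.8

48.8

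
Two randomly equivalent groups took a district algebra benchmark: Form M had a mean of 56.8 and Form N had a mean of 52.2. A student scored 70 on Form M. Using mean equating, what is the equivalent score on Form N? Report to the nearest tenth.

65.4

Mean equating: y = x + (M_Y − M_X) = 70 + (52.2 − 56.8) = 65.4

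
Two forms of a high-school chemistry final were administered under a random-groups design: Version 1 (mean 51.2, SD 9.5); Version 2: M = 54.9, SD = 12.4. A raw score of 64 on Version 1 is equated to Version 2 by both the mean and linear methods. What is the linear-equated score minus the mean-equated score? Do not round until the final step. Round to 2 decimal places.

Mean-equated: 64 + (54.9 − 51.2) = 67.70
Linear-equated: (12.4/9.5)(64 − 51.2) + 54.9 = 71.607
Difference = 71.607 − 67.70 = 3.91

3.91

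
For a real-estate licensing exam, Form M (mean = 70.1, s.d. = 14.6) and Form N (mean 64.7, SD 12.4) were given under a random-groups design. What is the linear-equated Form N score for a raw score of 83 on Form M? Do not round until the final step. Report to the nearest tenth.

75.7

Linear equating: y = (SD_Y/SD_X)(x − M_X) + M_Y
y = (12.4/14.6)(83 − 70.1) + 64.7
y = 0.849315 × 12.9 + 64.7 = 10.9562 + 64.7 = 75.7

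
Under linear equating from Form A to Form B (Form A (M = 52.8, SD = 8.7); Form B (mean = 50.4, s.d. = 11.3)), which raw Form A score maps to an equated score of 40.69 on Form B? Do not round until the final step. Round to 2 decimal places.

Invert y = (SD_Y/SD_X)(x − M_X) + M_Y:
x = (SD_X/SD_Y)(y − M_Y) + M_X = (8.7/11.3)(40.69 − 50.4) + 52.8
x = 0.769912 × -9.710 + 52.8 = 45.32

45.32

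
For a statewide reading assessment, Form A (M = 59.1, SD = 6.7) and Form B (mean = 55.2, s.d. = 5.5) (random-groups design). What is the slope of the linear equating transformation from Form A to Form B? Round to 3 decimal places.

A = SD_Y / SD_X = 5.5 / 6.7 = 0.821

0.821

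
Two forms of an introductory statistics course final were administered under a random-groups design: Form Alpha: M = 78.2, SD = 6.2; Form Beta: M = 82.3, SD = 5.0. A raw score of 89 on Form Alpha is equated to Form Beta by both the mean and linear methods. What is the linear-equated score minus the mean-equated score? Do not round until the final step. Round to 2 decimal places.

Mean-equated: 89 + (82.3 − 78.2) = 93.10
Linear-equated: (5.0/6.2)(89 − 78.2) + 82.3 = 91.010
Difference = 91.010 − 93.10 = -2.09

-2.09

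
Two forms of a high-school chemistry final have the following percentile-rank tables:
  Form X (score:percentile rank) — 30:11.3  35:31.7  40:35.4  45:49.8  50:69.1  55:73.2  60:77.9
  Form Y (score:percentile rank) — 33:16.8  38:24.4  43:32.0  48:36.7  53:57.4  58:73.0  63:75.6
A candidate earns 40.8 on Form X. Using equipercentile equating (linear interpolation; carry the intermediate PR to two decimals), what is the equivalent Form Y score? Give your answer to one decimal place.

48.2

PR of 40.8 on Form X: 35.4 + (40.8 − 40)/(45 − 40) × (49.8 − 35.4) = 37.70
On Form Y, PR 37.70 falls between score 48 (PR 36.7) and 53 (PR 57.4).
Interpolate: 48 + (37.70 − 36.7)/(57.4 − 36.7) × (53 − 48) = 48.2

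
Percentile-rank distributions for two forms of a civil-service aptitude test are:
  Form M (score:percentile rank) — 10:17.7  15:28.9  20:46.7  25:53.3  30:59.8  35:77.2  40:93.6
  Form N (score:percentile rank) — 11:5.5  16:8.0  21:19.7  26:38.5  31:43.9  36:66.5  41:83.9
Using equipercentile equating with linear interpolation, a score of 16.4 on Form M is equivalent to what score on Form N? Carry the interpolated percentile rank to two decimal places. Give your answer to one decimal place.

24.8

PR of 16.4 on Form M: 28.9 + (16.4 − 15)/(20 − 15) × (46.7 − 28.9) = 33.88
On Form N, PR 33.88 falls between score 21 (PR 19.7) and 26 (PR 38.5).
Interpolate: 21 + (33.88 − 19.7)/(38.5 − 19.7) × (26 − 21) = 24.8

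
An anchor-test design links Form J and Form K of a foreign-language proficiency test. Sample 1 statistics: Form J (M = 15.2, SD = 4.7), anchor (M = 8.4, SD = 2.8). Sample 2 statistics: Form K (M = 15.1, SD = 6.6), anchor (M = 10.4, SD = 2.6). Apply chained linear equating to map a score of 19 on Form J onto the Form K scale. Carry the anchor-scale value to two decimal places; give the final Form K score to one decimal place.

15.8

Form J → anchor (Sample 1): v = (2.8/4.7)(19 − 15.2) + 8.4 = 10.66
anchor → Form K (Sample 2): y = (6.6/2.6)(10.66 − 10.4) + 15.1 = 15.8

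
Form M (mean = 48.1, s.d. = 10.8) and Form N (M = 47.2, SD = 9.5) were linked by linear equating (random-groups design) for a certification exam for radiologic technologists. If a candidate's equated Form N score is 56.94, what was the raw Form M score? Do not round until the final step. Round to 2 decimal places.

59.17

Invert y = (SD_Y/SD_X)(x − M_X) + M_Y:
x = (SD_X/SD_Y)(y − M_Y) + M_X = (10.8/9.5)(56.94 − 47.2) + 48.1
x = 1.136842 × 9.740 + 48.1 = 59.17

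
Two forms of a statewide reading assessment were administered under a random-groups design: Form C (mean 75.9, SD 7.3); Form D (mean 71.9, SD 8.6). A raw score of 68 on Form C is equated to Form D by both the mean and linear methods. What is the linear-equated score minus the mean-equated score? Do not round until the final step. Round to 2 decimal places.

-1.41

Mean-equated: 68 + (71.9 − 75.9) = 64.00
Linear-equated: (8.6/7.3)(68 − 75.9) + 71.9 = 62.593
Difference = 62.593 − 64.00 = -1.41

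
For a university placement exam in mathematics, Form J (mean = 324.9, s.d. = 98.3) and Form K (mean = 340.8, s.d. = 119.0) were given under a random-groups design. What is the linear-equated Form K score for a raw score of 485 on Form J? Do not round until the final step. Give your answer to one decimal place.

Linear equating: y = (SD_Y/SD_X)(x − M_X) + M_Y
y = (119.0/98.3)(485 − 324.9) + 340.8
y = 1.210580 × 160.1 + 340.8 = 193.8138 + 340.8 = 534.6

534.6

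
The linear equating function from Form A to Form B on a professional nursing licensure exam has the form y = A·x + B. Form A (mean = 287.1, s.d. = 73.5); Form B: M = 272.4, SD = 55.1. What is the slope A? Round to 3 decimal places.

0.750

A = SD_Y / SD_X = 55.1 / 73.5 = 0.750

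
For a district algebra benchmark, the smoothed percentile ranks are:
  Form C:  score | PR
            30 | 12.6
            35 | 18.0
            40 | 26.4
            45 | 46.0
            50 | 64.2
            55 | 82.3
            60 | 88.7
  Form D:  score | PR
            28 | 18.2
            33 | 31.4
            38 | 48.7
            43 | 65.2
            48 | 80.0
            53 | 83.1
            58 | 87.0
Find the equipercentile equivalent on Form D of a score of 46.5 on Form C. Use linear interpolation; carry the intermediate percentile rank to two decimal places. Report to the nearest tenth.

38.8

PR of 46.5 on Form C: 46.0 + (46.5 − 45)/(50 − 45) × (64.2 − 46.0) = 51.46
On Form D, PR 51.46 falls between score 38 (PR 48.7) and 43 (PR 65.2).
Interpolate: 38 + (51.46 − 48.7)/(65.2 − 48.7) × (43 − 38) = 38.8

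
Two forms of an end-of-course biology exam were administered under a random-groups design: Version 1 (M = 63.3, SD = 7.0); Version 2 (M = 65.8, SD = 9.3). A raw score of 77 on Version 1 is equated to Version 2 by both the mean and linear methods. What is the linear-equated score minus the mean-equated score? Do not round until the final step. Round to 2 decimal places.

4.50

Mean-equated: 77 + (65.8 − 63.3) = 79.50
Linear-equated: (9.3/7.0)(77 − 63.3) + 65.8 = 84.001
Difference = 84.001 − 79.50 = 4.50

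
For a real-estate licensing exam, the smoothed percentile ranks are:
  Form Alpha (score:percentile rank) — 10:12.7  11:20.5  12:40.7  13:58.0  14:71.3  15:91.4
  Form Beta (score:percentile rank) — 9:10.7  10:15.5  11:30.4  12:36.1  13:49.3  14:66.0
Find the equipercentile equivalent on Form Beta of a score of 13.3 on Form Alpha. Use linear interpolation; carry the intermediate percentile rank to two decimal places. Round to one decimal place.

PR of 13.3 on Form Alpha: 58.0 + (13.3 − 13)/(14 − 13) × (71.3 − 58.0) = 61.99
On Form Beta, PR 61.99 falls between score 13 (PR 49.3) and 14 (PR 66.0).
Interpolate: 13 + (61.99 − 49.3)/(66.0 − 49.3) × (14 − 13) = 13.8

13.8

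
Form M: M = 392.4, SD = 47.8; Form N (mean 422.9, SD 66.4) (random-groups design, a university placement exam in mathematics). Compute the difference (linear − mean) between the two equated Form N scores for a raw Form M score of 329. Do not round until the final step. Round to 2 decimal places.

-24.67

Mean-equated: 329 + (422.9 − 392.4) = 359.50
Linear-equated: (66.4/47.8)(329 − 392.4) + 422.9 = 334.830
Difference = 334.830 − 359.50 = -24.67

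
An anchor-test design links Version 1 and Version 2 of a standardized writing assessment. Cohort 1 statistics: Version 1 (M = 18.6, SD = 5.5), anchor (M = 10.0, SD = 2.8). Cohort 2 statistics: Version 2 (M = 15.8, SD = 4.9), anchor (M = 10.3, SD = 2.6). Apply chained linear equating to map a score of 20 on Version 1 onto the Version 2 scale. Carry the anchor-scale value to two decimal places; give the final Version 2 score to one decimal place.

Version 1 → anchor (Cohort 1): v = (2.8/5.5)(20 − 18.6) + 10.0 = 10.71
anchor → Version 2 (Cohort 2): y = (4.9/2.6)(10.71 − 10.3) + 15.8 = 16.6

16.6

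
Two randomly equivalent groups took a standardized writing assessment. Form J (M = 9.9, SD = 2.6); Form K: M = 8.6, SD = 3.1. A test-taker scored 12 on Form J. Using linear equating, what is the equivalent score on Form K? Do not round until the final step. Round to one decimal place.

Linear equating: y = (SD_Y/SD_X)(x − M_X) + M_Y
y = (3.1/2.6)(12 − 9.9) + 8.6
y = 1.192308 × 2.1 + 8.6 = 2.5038 + 8.6 = 11.1

11.1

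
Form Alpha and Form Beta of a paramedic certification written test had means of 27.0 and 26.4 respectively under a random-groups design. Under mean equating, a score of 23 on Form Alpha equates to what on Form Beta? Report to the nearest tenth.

Mean equating: y = x + (M_Y − M_X) = 23 + (26.4 − 27.0) = 22.4

22.4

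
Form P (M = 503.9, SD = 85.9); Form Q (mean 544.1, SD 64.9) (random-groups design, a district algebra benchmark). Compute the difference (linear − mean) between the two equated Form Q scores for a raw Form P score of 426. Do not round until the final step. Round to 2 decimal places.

19.04

Mean-equated: 426 + (544.1 − 503.9) = 466.20
Linear-equated: (64.9/85.9)(426 − 503.9) + 544.1 = 485.244
Difference = 485.244 − 466.20 = 19.04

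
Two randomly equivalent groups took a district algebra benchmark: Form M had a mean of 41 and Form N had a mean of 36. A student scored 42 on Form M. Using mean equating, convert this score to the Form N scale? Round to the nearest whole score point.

37

Mean equating: y = x + (M_Y − M_X) = 42 + (36 − 41) = 37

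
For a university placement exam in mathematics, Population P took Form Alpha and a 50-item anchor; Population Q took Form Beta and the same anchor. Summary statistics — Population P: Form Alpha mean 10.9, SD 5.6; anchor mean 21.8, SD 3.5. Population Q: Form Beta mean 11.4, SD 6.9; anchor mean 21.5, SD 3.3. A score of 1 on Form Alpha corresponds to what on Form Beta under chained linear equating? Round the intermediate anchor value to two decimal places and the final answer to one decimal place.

-0.9

Form Alpha → anchor (Population P): v = (3.5/5.6)(1 − 10.9) + 21.8 = 15.61
anchor → Form Beta (Population Q): y = (6.9/3.3)(15.61 − 21.5) + 11.4 = -0.9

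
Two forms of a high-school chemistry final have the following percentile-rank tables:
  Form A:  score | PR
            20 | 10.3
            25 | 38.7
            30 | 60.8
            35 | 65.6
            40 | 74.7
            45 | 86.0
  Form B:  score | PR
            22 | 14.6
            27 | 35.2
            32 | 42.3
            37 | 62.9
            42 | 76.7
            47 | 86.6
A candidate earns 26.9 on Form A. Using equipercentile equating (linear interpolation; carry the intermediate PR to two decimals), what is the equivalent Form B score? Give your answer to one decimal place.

33.2

PR of 26.9 on Form A: 38.7 + (26.9 − 25)/(30 − 25) × (60.8 − 38.7) = 47.10
On Form B, PR 47.10 falls between score 32 (PR 42.3) and 37 (PR 62.9).
Interpolate: 32 + (47.10 − 42.3)/(62.9 − 42.3) × (37 − 32) = 33.2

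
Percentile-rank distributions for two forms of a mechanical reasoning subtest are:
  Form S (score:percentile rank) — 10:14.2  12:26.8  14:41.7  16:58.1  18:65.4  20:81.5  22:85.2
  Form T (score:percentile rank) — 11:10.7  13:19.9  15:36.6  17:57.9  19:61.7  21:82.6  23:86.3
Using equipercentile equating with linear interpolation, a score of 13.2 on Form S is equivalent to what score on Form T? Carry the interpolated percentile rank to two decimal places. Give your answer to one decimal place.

14.9

PR of 13.2 on Form S: 26.8 + (13.2 − 12)/(14 − 12) × (41.7 − 26.8) = 35.74
On Form T, PR 35.74 falls between score 13 (PR 19.9) and 15 (PR 36.6).
Interpolate: 13 + (35.74 − 19.9)/(36.6 − 19.9) × (15 − 13) = 14.9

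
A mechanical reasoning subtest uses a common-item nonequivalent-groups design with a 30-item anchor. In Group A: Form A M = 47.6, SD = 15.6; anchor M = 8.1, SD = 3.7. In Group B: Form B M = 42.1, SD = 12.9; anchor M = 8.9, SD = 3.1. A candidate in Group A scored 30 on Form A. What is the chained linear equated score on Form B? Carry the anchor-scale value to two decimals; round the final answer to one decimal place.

21.4

Form A → anchor (Group A): v = (3.7/15.6)(30 − 47.6) + 8.1 = 3.93
anchor → Form B (Group B): y = (12.9/3.1)(3.93 − 8.9) + 42.1 = 21.4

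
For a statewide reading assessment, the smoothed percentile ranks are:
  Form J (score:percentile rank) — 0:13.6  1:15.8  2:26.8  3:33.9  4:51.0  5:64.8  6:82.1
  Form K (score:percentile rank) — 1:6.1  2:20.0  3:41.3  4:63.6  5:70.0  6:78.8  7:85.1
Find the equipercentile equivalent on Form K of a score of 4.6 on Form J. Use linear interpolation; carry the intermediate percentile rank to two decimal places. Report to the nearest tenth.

PR of 4.6 on Form J: 51.0 + (4.6 − 4)/(5 − 4) × (64.8 − 51.0) = 59.28
On Form K, PR 59.28 falls between score 3 (PR 41.3) and 4 (PR 63.6).
Interpolate: 3 + (59.28 − 41.3)/(63.6 − 41.3) × (4 − 3) = 3.8

3.8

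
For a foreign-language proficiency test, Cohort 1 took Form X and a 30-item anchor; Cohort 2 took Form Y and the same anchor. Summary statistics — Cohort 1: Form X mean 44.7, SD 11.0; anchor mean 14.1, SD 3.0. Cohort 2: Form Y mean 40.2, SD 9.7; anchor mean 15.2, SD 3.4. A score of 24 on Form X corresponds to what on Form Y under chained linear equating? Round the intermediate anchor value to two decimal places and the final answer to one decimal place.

20.9

Form X → anchor (Cohort 1): v = (3.0/11.0)(24 − 44.7) + 14.1 = 8.45
anchor → Form Y (Cohort 2): y = (9.7/3.4)(8.45 − 15.2) + 40.2 = 20.9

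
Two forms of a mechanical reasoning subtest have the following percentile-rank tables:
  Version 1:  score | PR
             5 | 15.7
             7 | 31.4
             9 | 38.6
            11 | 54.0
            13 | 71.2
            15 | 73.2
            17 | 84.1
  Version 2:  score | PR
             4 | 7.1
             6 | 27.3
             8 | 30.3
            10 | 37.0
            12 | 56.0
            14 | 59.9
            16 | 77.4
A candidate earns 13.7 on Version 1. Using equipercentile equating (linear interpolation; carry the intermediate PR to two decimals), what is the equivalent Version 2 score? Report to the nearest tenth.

15.4

PR of 13.7 on Version 1: 71.2 + (13.7 − 13)/(15 − 13) × (73.2 − 71.2) = 71.90
On Version 2, PR 71.90 falls between score 14 (PR 59.9) and 16 (PR 77.4).
Interpolate: 14 + (71.90 − 59.9)/(77.4 − 59.9) × (16 − 14) = 15.4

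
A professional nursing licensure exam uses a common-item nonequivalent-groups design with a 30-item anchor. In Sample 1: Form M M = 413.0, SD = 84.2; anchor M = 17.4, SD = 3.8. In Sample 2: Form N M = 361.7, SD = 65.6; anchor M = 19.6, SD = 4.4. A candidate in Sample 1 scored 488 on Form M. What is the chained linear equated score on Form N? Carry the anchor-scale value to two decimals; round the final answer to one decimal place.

379.3

Form M → anchor (Sample 1): v = (3.8/84.2)(488 − 413.0) + 17.4 = 20.78
anchor → Form N (Sample 2): y = (65.6/4.4)(20.78 − 19.6) + 361.7 = 379.3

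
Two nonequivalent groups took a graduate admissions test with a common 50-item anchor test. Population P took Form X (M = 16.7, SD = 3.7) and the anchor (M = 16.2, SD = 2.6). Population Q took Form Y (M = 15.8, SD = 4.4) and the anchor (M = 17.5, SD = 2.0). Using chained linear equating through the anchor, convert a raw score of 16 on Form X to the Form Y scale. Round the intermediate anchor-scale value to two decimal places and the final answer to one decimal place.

Form X → anchor (Population P): v = (2.6/3.7)(16 − 16.7) + 16.2 = 15.71
anchor → Form Y (Population Q): y = (4.4/2.0)(15.71 − 17.5) + 15.8 = 11.9

11.9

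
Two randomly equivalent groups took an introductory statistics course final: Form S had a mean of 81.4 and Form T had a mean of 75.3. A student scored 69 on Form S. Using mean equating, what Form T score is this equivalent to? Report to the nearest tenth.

Mean equating: y = x + (M_Y − M_X) = 69 + (75.3 − 81.4) = 62.9

62.9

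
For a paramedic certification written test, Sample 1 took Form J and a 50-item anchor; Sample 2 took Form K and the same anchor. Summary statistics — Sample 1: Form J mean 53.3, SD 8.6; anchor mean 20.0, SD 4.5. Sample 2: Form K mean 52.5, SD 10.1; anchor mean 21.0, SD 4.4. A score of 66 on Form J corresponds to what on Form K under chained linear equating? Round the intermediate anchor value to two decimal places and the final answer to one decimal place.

65.5

Form J → anchor (Sample 1): v = (4.5/8.6)(66 − 53.3) + 20.0 = 26.65
anchor → Form K (Sample 2): y = (10.1/4.4)(26.65 − 21.0) + 52.5 = 65.5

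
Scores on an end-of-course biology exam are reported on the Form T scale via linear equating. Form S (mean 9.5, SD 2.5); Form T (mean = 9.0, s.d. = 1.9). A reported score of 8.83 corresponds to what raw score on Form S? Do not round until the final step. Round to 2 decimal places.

9.28

Invert y = (SD_Y/SD_X)(x − M_X) + M_Y:
x = (SD_X/SD_Y)(y − M_Y) + M_X = (2.5/1.9)(8.83 − 9.0) + 9.5
x = 1.315789 × -0.170 + 9.5 = 9.28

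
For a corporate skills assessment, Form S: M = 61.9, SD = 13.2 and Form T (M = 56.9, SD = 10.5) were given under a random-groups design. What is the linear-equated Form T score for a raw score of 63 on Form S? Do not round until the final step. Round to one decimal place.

Linear equating: y = (SD_Y/SD_X)(x − M_X) + M_Y
y = (10.5/13.2)(63 − 61.9) + 56.9
y = 0.795455 × 1.1 + 56.9 = 0.8750 + 56.9 = 57.8

57.8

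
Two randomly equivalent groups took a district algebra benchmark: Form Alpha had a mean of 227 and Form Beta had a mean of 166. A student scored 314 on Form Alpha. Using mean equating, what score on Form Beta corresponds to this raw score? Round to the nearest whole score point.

Mean equating: y = x + (M_Y − M_X) = 314 + (166 − 227) = 253

253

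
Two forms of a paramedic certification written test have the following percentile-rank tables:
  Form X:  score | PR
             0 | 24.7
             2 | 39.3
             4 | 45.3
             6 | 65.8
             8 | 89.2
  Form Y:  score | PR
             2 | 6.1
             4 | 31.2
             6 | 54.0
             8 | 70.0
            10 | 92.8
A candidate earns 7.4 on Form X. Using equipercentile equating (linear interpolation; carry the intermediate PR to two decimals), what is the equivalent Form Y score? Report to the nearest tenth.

9.1

PR of 7.4 on Form X: 65.8 + (7.4 − 6)/(8 − 6) × (89.2 − 65.8) = 82.18
On Form Y, PR 82.18 falls between score 8 (PR 70.0) and 10 (PR 92.8).
Interpolate: 8 + (82.18 − 70.0)/(92.8 − 70.0) × (10 − 8) = 9.1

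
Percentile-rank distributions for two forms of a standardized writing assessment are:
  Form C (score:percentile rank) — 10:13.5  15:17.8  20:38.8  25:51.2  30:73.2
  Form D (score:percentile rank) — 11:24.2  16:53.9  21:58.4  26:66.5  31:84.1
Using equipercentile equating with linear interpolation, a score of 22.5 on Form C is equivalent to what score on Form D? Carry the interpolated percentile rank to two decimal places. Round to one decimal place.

PR of 22.5 on Form C: 38.8 + (22.5 − 20)/(25 − 20) × (51.2 − 38.8) = 45.00
On Form D, PR 45.00 falls between score 11 (PR 24.2) and 16 (PR 53.9).
Interpolate: 11 + (45.00 − 24.2)/(53.9 − 24.2) × (16 − 11) = 14.5

14.5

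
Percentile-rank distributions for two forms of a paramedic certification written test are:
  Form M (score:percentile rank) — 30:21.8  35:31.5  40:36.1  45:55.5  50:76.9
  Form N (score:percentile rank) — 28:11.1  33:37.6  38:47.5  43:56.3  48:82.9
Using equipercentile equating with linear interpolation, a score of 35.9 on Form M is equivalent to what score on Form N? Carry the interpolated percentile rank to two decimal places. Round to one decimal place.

32.0

PR of 35.9 on Form M: 31.5 + (35.9 − 35)/(40 − 35) × (36.1 − 31.5) = 32.33
On Form N, PR 32.33 falls between score 28 (PR 11.1) and 33 (PR 37.6).
Interpolate: 28 + (32.33 − 11.1)/(37.6 − 11.1) × (33 − 28) = 32.0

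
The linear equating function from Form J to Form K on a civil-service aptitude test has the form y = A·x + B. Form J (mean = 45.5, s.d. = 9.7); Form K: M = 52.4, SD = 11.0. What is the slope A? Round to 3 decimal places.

A = SD_Y / SD_X = 11.0 / 9.7 = 1.134

1.134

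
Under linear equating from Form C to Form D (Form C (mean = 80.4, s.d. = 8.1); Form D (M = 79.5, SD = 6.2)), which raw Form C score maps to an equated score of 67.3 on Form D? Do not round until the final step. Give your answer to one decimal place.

Invert y = (SD_Y/SD_X)(x − M_X) + M_Y:
x = (SD_X/SD_Y)(y − M_Y) + M_X = (8.1/6.2)(67.3 − 79.5) + 80.4
x = 1.306452 × -12.200 + 80.4 = 64.5

64.5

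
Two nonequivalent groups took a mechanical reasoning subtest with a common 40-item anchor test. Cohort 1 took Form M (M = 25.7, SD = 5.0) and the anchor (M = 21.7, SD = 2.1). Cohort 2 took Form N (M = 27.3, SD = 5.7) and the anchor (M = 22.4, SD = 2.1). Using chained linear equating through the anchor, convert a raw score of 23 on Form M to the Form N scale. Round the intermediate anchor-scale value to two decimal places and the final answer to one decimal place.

22.3

Form M → anchor (Cohort 1): v = (2.1/5.0)(23 − 25.7) + 21.7 = 20.57
anchor → Form N (Cohort 2): y = (5.7/2.1)(20.57 − 22.4) + 27.3 = 22.3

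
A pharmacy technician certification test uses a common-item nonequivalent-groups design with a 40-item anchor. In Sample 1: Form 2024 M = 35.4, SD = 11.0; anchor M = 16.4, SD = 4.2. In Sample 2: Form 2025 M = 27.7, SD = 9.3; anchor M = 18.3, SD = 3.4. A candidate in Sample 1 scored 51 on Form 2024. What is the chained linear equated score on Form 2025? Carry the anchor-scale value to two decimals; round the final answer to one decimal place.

Form 2024 → anchor (Sample 1): v = (4.2/11.0)(51 − 35.4) + 16.4 = 22.36
anchor → Form 2025 (Sample 2): y = (9.3/3.4)(22.36 − 18.3) + 27.7 = 38.8

38.8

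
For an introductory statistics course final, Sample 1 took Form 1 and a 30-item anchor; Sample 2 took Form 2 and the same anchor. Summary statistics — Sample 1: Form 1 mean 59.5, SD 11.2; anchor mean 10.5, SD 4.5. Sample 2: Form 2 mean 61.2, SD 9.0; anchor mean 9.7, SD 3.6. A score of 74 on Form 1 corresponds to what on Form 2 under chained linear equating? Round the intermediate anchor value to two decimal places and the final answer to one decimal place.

77.8

Form 1 → anchor (Sample 1): v = (4.5/11.2)(74 − 59.5) + 10.5 = 16.33
anchor → Form 2 (Sample 2): y = (9.0/3.6)(16.33 − 9.7) + 61.2 = 77.8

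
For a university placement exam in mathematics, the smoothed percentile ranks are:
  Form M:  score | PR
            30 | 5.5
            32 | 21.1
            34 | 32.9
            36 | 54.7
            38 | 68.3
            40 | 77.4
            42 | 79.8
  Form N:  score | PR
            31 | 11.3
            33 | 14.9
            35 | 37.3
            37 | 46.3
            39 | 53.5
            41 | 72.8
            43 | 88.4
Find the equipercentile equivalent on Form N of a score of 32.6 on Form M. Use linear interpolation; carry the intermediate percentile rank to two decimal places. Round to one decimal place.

PR of 32.6 on Form M: 21.1 + (32.6 − 32)/(34 − 32) × (32.9 − 21.1) = 24.64
On Form N, PR 24.64 falls between score 33 (PR 14.9) and 35 (PR 37.3).
Interpolate: 33 + (24.64 − 14.9)/(37.3 − 14.9) × (35 − 33) = 33.9

33.9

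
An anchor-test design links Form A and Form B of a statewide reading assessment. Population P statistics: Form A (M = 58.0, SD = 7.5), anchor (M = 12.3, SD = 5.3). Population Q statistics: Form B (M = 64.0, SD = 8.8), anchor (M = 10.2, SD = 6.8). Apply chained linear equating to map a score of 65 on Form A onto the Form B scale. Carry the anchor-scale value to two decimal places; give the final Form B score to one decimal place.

Form A → anchor (Population P): v = (5.3/7.5)(65 − 58.0) + 12.3 = 17.25
anchor → Form B (Population Q): y = (8.8/6.8)(17.25 − 10.2) + 64.0 = 73.1

73.1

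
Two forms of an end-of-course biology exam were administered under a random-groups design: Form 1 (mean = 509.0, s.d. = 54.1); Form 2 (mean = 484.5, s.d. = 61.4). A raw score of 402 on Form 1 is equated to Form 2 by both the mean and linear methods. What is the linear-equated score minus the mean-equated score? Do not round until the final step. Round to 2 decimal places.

Mean-equated: 402 + (484.5 − 509.0) = 377.50
Linear-equated: (61.4/54.1)(402 − 509.0) + 484.5 = 363.062
Difference = 363.062 − 377.50 = -14.44

-14.44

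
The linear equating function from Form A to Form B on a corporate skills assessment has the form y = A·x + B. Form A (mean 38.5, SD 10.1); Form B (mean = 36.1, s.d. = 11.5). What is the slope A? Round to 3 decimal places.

A = SD_Y / SD_X = 11.5 / 10.1 = 1.139

1.139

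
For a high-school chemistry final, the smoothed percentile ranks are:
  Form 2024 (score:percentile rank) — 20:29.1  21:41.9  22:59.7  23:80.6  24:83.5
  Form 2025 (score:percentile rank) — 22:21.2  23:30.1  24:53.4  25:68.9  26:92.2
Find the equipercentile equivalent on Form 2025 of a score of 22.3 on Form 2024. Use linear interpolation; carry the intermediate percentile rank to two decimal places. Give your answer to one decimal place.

PR of 22.3 on Form 2024: 59.7 + (22.3 − 22)/(23 − 22) × (80.6 − 59.7) = 65.97
On Form 2025, PR 65.97 falls between score 24 (PR 53.4) and 25 (PR 68.9).
Interpolate: 24 + (65.97 − 53.4)/(68.9 − 53.4) × (25 − 24) = 24.8

24.8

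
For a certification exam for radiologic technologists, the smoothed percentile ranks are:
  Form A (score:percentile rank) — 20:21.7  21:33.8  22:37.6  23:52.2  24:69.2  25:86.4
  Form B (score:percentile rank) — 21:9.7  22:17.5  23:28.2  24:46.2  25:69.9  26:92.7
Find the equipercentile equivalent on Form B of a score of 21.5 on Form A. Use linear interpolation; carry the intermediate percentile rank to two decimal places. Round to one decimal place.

23.4

PR of 21.5 on Form A: 33.8 + (21.5 − 21)/(22 − 21) × (37.6 − 33.8) = 35.70
On Form B, PR 35.70 falls between score 23 (PR 28.2) and 24 (PR 46.2).
Interpolate: 23 + (35.70 − 28.2)/(46.2 − 28.2) × (24 − 23) = 23.4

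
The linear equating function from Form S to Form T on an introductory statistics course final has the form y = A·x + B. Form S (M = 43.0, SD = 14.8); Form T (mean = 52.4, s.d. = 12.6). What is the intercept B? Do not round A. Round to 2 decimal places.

A = SD_Y / SD_X = 12.6 / 14.8 = 0.851351
B = M_Y − A·M_X = 52.4 − 0.851351 × 43.0 = 15.79

15.79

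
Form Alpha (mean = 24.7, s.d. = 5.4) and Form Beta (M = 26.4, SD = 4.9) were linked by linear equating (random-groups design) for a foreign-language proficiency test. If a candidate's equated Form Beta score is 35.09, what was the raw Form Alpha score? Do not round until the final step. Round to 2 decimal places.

34.28

Invert y = (SD_Y/SD_X)(x − M_X) + M_Y:
x = (SD_X/SD_Y)(y − M_Y) + M_X = (5.4/4.9)(35.09 − 26.4) + 24.7
x = 1.102041 × 8.690 + 24.7 = 34.28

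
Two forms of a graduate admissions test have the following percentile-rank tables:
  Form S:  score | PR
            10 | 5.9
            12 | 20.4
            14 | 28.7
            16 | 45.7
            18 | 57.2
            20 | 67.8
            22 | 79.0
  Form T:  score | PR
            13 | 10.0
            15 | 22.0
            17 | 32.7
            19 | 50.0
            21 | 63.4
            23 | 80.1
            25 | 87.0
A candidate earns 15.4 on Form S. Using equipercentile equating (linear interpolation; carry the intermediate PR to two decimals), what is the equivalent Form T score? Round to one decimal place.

PR of 15.4 on Form S: 28.7 + (15.4 − 14)/(16 − 14) × (45.7 − 28.7) = 40.60
On Form T, PR 40.60 falls between score 17 (PR 32.7) and 19 (PR 50.0).
Interpolate: 17 + (40.60 − 32.7)/(50.0 − 32.7) × (19 − 17) = 17.9

17.9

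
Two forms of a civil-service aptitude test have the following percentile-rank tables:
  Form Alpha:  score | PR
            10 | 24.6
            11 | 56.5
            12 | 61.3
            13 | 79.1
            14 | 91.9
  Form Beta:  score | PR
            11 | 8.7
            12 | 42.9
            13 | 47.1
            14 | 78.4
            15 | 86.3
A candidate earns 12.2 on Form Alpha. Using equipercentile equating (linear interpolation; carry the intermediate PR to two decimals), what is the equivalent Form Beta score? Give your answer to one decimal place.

13.6

PR of 12.2 on Form Alpha: 61.3 + (12.2 − 12)/(13 − 12) × (79.1 − 61.3) = 64.86
On Form Beta, PR 64.86 falls between score 13 (PR 47.1) and 14 (PR 78.4).
Interpolate: 13 + (64.86 − 47.1)/(78.4 − 47.1) × (14 − 13) = 13.6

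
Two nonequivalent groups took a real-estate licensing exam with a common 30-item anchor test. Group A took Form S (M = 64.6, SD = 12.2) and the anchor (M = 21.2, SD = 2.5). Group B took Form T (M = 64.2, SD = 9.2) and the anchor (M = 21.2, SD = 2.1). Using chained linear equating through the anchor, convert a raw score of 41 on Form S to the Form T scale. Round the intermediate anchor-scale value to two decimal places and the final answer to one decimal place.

Form S → anchor (Group A): v = (2.5/12.2)(41 − 64.6) + 21.2 = 16.36
anchor → Form T (Group B): y = (9.2/2.1)(16.36 − 21.2) + 64.2 = 43.0

43.0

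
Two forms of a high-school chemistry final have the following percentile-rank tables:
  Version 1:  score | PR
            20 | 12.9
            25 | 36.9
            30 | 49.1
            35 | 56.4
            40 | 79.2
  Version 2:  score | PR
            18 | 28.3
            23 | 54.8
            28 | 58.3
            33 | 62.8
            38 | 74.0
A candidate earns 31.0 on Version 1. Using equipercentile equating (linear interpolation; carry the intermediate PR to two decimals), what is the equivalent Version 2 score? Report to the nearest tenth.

PR of 31.0 on Version 1: 49.1 + (31.0 − 30)/(35 − 30) × (56.4 − 49.1) = 50.56
On Version 2, PR 50.56 falls between score 18 (PR 28.3) and 23 (PR 54.8).
Interpolate: 18 + (50.56 − 28.3)/(54.8 − 28.3) × (23 − 18) = 22.2

22.2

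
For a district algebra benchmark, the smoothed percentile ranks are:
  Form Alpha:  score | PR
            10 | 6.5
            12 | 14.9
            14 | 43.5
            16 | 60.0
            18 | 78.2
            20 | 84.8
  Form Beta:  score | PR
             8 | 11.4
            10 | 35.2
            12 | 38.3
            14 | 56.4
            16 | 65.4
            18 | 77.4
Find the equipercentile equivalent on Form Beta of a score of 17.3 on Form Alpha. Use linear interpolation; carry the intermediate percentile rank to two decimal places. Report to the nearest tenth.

17.1

PR of 17.3 on Form Alpha: 60.0 + (17.3 − 16)/(18 − 16) × (78.2 − 60.0) = 71.83
On Form Beta, PR 71.83 falls between score 16 (PR 65.4) and 18 (PR 77.4).
Interpolate: 16 + (71.83 − 65.4)/(77.4 − 65.4) × (18 − 16) = 17.1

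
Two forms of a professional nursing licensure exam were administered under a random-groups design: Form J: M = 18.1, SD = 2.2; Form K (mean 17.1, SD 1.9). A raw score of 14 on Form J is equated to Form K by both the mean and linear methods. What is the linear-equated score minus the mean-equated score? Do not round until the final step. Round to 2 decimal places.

Mean-equated: 14 + (17.1 − 18.1) = 13.00
Linear-equated: (1.9/2.2)(14 − 18.1) + 17.1 = 13.559
Difference = 13.559 − 13.00 = 0.56

0.56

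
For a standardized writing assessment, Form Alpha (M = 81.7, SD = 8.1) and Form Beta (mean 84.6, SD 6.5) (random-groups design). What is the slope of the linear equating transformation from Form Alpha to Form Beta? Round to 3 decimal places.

A = SD_Y / SD_X = 6.5 / 8.1 = 0.802

0.802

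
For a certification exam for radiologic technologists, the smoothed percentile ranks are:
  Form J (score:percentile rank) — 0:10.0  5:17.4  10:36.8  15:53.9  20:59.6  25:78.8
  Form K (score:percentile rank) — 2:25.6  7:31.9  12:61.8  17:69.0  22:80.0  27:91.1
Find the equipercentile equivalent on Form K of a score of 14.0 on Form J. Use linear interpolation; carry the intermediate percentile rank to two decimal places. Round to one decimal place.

PR of 14.0 on Form J: 36.8 + (14.0 − 10)/(15 − 10) × (53.9 − 36.8) = 50.48
On Form K, PR 50.48 falls between score 7 (PR 31.9) and 12 (PR 61.8).
Interpolate: 7 + (50.48 − 31.9)/(61.8 − 31.9) × (12 − 7) = 10.1

10.1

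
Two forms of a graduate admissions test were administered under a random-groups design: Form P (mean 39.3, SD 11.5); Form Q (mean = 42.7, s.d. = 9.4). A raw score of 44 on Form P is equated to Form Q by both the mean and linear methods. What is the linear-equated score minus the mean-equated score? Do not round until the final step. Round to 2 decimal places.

-0.86

Mean-equated: 44 + (42.7 − 39.3) = 47.40
Linear-equated: (9.4/11.5)(44 − 39.3) + 42.7 = 46.542
Difference = 46.542 − 47.40 = -0.86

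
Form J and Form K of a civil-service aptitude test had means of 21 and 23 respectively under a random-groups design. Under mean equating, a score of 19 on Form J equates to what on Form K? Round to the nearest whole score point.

21

Mean equating: y = x + (M_Y − M_X) = 19 + (23 − 21) = 21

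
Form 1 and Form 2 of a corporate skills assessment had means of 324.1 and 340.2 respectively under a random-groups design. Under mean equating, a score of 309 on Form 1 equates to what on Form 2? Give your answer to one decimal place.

325.1

Mean equating: y = x + (M_Y − M_X) = 309 + (340.2 − 324.1) = 325.1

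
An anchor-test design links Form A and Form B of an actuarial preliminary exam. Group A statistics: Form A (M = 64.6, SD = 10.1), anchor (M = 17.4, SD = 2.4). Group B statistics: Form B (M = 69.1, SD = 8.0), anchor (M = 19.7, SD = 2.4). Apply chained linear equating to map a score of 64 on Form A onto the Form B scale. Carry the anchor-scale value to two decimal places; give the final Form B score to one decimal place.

61.0

Form A → anchor (Group A): v = (2.4/10.1)(64 − 64.6) + 17.4 = 17.26
anchor → Form B (Group B): y = (8.0/2.4)(17.26 − 19.7) + 69.1 = 61.0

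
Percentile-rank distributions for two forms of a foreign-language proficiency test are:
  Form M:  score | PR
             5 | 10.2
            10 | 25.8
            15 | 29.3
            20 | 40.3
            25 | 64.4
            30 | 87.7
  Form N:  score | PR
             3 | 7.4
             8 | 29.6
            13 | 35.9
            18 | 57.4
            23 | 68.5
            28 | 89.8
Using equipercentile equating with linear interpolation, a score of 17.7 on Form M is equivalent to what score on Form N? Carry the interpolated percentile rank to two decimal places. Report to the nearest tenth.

12.5

PR of 17.7 on Form M: 29.3 + (17.7 − 15)/(20 − 15) × (40.3 − 29.3) = 35.24
On Form N, PR 35.24 falls between score 8 (PR 29.6) and 13 (PR 35.9).
Interpolate: 8 + (35.24 − 29.6)/(35.9 − 29.6) × (13 − 8) = 12.5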